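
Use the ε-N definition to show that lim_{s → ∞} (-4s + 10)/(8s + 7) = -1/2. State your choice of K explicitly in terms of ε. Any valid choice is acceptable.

Fix ε > 0. We seek K > 0 such that s > K implies |(-4s + 10)/(8s + 7) + 1/2| < ε.
(-4s + 10)/(8s + 7) + 1/2 = (8(-4s + 10) − (-4)(8s + 7)) / (8(8s + 7)) = 108/(8(8s + 7)).
For s > 0 we have 8s + 7 > 8s, so |(-4s + 10)/(8s + 7) + 1/2| = 108/(8(8s + 7)) < 108/(8·8s) = (27/16)/s.
Thus |(-4s + 10)/(8s + 7) + 1/2| < ε whenever s > (27/16)/ε.
Take K = (27/16)/ε. If s > K then |(-4s + 10)/(8s + 7) + 1/2| < (27/16)/s < ε.

K = (27/16)/ε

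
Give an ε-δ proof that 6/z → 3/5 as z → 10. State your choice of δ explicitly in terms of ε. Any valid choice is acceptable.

Suppose ε > 0. We seek δ > 0 such that 0 < |z − 10| < δ implies |6/z − (3/5)| < ε.
|6/z − (3/5)| = 6·|10 − z|/(10·|z|) = 6|z − 10|/(10|z|).
Restrict δ ≤ 5. Then |z − 10| < 5 gives |z| > 5, so 10|z| > 50.
Then |6/z − (3/5)| < 6|z − 10|/50, which is < ε when |z − 10| < (25/3)ε.
Take δ = min(5, (25/3)ε). Then 0 < |z − 10| < δ gives both |z − 10| < 5 and |z − 10| < (25/3)ε, so |6/z − (3/5)| < ε.

δ = min(5, (25/3)ε)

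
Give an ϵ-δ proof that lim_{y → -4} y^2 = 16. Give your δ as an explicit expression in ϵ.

Let ϵ > 0. We seek δ > 0 with 0 < |y + 4| < δ ⇒ |y^2 − 16| < ϵ.
Factor: y^2 − 16 = (y + 4)(y - 4), so |y^2 − 16| = |y + 4|·|y - 4|.
Restrict δ ≤ 1. Then |y + 4| < 1 gives |y| < 5, so by the triangle inequality |y - 4| ≤ 5 + 4 = 9.
Hence |y^2 − 16| ≤ 9|y + 4|, which is < ϵ once |y + 4| < ϵ/9.
Take δ = min(1, ϵ/9). If 0 < |y + 4| < δ then both bounds hold and |y^2 − 16| ≤ 9|y + 4| < 9·(ϵ/9) = ϵ.

δ = min(1, ϵ/9)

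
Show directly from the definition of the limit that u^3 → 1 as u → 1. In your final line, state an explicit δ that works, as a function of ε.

Suppose ε > 0. We seek δ > 0 with 0 < |u − 1| < δ ⇒ |u^3 − 1| < ε.
Factor: u^3 − 1 = (u − 1)(u^2 + u + 1), so |u^3 − 1| = |u − 1|·|u^2 + u + 1|.
Restrict δ ≤ 1. Then |u − 1| < 1 gives |u| < 2, so by the triangle inequality |u^2 + u + 1| ≤ 2^2 + 2 + 1 = 7.
Hence |u^3 − 1| ≤ 7|u − 1|, which is < ε once |u − 1| < ε/7.
Take δ = min(1, ε/7). If 0 < |u − 1| < δ then both bounds hold and |u^3 − 1| ≤ 7|u − 1| < 7·(ε/7) = ε.

δ = min(1, ε/7)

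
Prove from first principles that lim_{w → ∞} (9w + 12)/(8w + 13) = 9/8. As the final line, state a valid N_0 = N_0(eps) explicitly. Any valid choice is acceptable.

Let eps > 0. We seek N_0 > 0 such that w > N_0 implies |(9w + 12)/(8w + 13) − (9/8)| < eps.
(9w + 12)/(8w + 13) − (9/8) = (8(9w + 12) − 9(8w + 13)) / (8(8w + 13)) = -21/(8(8w + 13)).
For w > 0 we have 8w + 13 > 8w, so |(9w + 12)/(8w + 13) − (9/8)| = 21/(8(8w + 13)) < 21/(8·8w) = (21/64)/w.
Thus |(9w + 12)/(8w + 13) − (9/8)| < eps whenever w > (21/64)/eps.
Take N_0 = (21/64)/eps. If w > N_0 then |(9w + 12)/(8w + 13) − (9/8)| < (21/64)/w < eps.

N_0 = (21/64)/eps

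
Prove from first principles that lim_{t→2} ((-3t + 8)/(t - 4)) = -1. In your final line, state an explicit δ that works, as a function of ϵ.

δ = min(1, (1/2)ϵ)

Suppose ϵ > 0. We want δ > 0 with 0 < |t − 2| < δ ⇒ |(-3t + 8)/(t - 4) + 1| < ϵ.
Combining over a common denominator, (-3t + 8)/(t - 4) + 1 = [(-3t + 8)·(-2) − 2·(t - 4)] / [(-2)·(t - 4)] = 4(t − 2) / ((-2)(t - 4)).
So |(-3t + 8)/(t - 4) + 1| = 4|t − 2| / (2·|t − 4|).
Restrict δ ≤ 1. Then |t − 2| < 1 gives |t − 4| = |(t − 2) + (-2)| ≥ 2 − 1 = 1.
Hence |(-3t + 8)/(t - 4) + 1| < 4|t − 2|/(2·1) = 2|t − 2|, which is < ϵ once |t − 2| < (1/2)ϵ.
Take δ = min(1, (1/2)ϵ). Then 0 < |t − 2| < δ forces both bounds, so |(-3t + 8)/(t - 4) + 1| < ϵ.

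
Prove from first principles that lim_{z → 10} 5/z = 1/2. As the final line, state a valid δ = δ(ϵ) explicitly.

δ = min(5, 10ϵ)

Let ϵ > 0 be given. We seek δ > 0 such that 0 < |z − 10| < δ implies |5/z − (1/2)| < ϵ.
|5/z − (1/2)| = 5·|10 − z|/(10·|z|) = 5|z − 10|/(10|z|).
Restrict δ ≤ 5. Then |z − 10| < 5 gives |z| > 5, so 10|z| > 50.
Then |5/z − (1/2)| < 5|z − 10|/50, which is < ϵ when |z − 10| < 10ϵ.
Take δ = min(5, 10ϵ). Then 0 < |z − 10| < δ gives both |z − 10| < 5 and |z − 10| < 10ϵ, so |5/z − (1/2)| < ϵ.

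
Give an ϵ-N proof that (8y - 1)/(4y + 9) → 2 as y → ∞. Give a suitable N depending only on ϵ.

N = (19/4)/ϵ

Suppose ϵ > 0. We seek N > 0 such that y > N implies |(8y - 1)/(4y + 9) − 2| < ϵ.
(8y - 1)/(4y + 9) − 2 = (4(8y - 1) − 8(4y + 9)) / (4(4y + 9)) = -76/(4(4y + 9)).
For y > 0 we have 4y + 9 > 4y, so |(8y - 1)/(4y + 9) − 2| = 76/(4(4y + 9)) < 76/(4·4y) = (19/4)/y.
Thus |(8y - 1)/(4y + 9) − 2| < ϵ whenever y > (19/4)/ϵ.
Take N = (19/4)/ϵ. If y > N then |(8y - 1)/(4y + 9) − 2| < (19/4)/y < ϵ.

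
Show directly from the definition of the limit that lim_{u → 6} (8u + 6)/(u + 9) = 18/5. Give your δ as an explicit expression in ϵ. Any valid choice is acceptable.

Suppose ϵ > 0. We want δ > 0 with 0 < |u − 6| < δ ⇒ |(8u + 6)/(u + 9) − (18/5)| < ϵ.
Combining over a common denominator, (8u + 6)/(u + 9) − (18/5) = [(8u + 6)·15 − 54·(u + 9)] / [15·(u + 9)] = 66(u − 6) / (15(u + 9)).
So |(8u + 6)/(u + 9) − (18/5)| = 66|u − 6| / (15·|u + 9|).
Restrict δ ≤ 15/2. Then |u − 6| < 15/2 gives |u + 9| = |(u − 6) + 15| ≥ 15 − 15/2 = 15/2.
Hence |(8u + 6)/(u + 9) − (18/5)| < 66|u − 6|/(15·(15/2)) = (44/75)|u − 6|, which is < ϵ once |u − 6| < (75/44)ϵ.
Take δ = min(15/2, (75/44)ϵ). Then 0 < |u − 6| < δ forces both bounds, so |(8u + 6)/(u + 9) − (18/5)| < ϵ.

δ = min(15/2, (75/44)ϵ)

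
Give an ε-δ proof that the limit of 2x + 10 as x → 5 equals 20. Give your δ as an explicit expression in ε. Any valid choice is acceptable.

δ = ε/2

Suppose ε > 0. We need δ > 0 so that 0 < |x − 5| < δ implies |(2x + 10) − 20| < ε.
|(2x + 10) − 20| = |2x - 10| = 2|x − 5|.
Thus it suffices that |x − 5| < ε/2.
Choosing δ = ε/2 gives |(2x + 10) − 20| = 2|x − 5| < ε whenever |x − 5| < δ.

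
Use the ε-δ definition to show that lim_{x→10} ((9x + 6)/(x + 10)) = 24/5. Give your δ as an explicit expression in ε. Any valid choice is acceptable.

Suppose ε > 0. We want δ > 0 with 0 < |x − 10| < δ ⇒ |(9x + 6)/(x + 10) − (24/5)| < ε.
Combining over a common denominator, (9x + 6)/(x + 10) − (24/5) = [(9x + 6)·20 − 96·(x + 10)] / [20·(x + 10)] = 84(x − 10) / (20(x + 10)).
So |(9x + 6)/(x + 10) − (24/5)| = 84|x − 10| / (20·|x + 10|).
Restrict δ ≤ 10. Then |x − 10| < 10 gives |x + 10| = |(x − 10) + 20| ≥ 20 − 10 = 10.
Hence |(9x + 6)/(x + 10) − (24/5)| < 84|x − 10|/(20·10) = (21/50)|x − 10|, which is < ε once |x − 10| < (50/21)ε.
Take δ = min(10, (50/21)ε). Then 0 < |x − 10| < δ forces both bounds, so |(9x + 6)/(x + 10) − (24/5)| < ε.

δ = min(10, (50/21)ε)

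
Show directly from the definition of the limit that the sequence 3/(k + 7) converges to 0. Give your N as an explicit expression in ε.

Suppose ε > 0. For k ≥ 1, |3/(k + 7) − 0| = 3/(k + 7) ≤ 3/k.
We need 3/k < ε, i.e. k > 3/ε.
Take N = 3/ε. If k > N then |3/(k + 7)| ≤ 3/k < ε.

N = 3/ε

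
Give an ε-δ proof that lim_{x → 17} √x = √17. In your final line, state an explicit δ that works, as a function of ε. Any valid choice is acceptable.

δ = min(17, √17·ε)

Let ε > 0 be given. We want δ > 0 such that 0 < |x − 17| < δ implies |√x − √17| < ε.
Rationalise: √x − √17 = (x − 17)/(√x + √17), so |√x − √17| = |x − 17|/(√x + √17).
Restrict δ ≤ 17 so that |x − 17| < 17 forces x > 0, and then √x + √17 > √17.
Hence |√x − √17| < |x − 17|/√17, which is < ε once |x − 17| < √17·ε.
Take δ = min(17, √17·ε). If 0 < |x − 17| < δ then x > 0 and |√x − √17| < |x − 17|/√17 < ε.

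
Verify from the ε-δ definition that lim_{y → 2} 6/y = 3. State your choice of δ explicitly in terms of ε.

Suppose ε > 0. We seek δ > 0 such that 0 < |y − 2| < δ implies |6/y − 3| < ε.
|6/y − 3| = 6·|2 − y|/(2·|y|) = 6|y − 2|/(2|y|).
Restrict δ ≤ 1. Then |y − 2| < 1 gives |y| > 1, so 2|y| > 2.
Then |6/y − 3| < 6|y − 2|/2, which is < ε when |y − 2| < (1/3)ε.
Take δ = min(1, (1/3)ε). Then 0 < |y − 2| < δ gives both |y − 2| < 1 and |y − 2| < (1/3)ε, so |6/y − 3| < ε.

δ = min(1, (1/3)ε)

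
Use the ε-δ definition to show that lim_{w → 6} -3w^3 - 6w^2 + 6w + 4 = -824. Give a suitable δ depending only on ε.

Fix ε > 0. We want δ > 0 such that 0 < |w − 6| < δ implies |(-3w^3 - 6w^2 + 6w + 4) + 824| < ε.
(-3w^3 - 6w^2 + 6w + 4) + 824 = -3w^3 - 6w^2 + 6w + 828 = (w − 6)(-3w^2 - 24w - 138).
So |(-3w^3 - 6w^2 + 6w + 4) + 824| = |w − 6|·|-3w^2 - 24w - 138|.
Require δ ≤ 2. Then |w − 6| < 2 gives |w| < 8, and by the triangle inequality |-3w^2 - 24w - 138| ≤ 3·8^2 + 24·8 + 138 = 522.
Hence |(-3w^3 - 6w^2 + 6w + 4) + 824| ≤ 522|w − 6| < ε provided |w − 6| < ε/522.
Take δ = min(2, ε/522). Then 0 < |w − 6| < δ gives both |w − 6| < 2 and |w − 6| < ε/522, so |(-3w^3 - 6w^2 + 6w + 4) + 824| < ε.

δ = min(2, ε/522)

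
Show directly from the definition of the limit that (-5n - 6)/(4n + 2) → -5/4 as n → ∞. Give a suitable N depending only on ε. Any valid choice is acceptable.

Fix ε > 0. For n ≥ 1, |(-5n - 6)/(4n + 2) + 5/4| = |-14|/(4(4n + 2)) = 14/(4(4n + 2)).
Since 4n + 2 ≥ 4n for n ≥ 1, this is ≤ 14/(4·4n) = (7/8)/n.
So |(-5n - 6)/(4n + 2) + 5/4| < ε whenever n > (7/8)/ε.
Take N = (7/8)/ε. If n > N then |(-5n - 6)/(4n + 2) + 5/4| ≤ (7/8)/n < ε.

N = (7/8)/ε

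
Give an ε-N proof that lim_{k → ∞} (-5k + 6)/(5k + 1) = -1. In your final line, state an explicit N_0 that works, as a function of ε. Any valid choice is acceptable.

N_0 = (7/5)/ε

Let ε > 0. For k ≥ 1, |(-5k + 6)/(5k + 1) + 1| = |35|/(5(5k + 1)) = 35/(5(5k + 1)).
Since 5k + 1 ≥ 5k for k ≥ 1, this is ≤ 35/(5·5k) = (7/5)/k.
So |(-5k + 6)/(5k + 1) + 1| < ε whenever k > (7/5)/ε.
Take N_0 = (7/5)/ε. If k > N_0 then |(-5k + 6)/(5k + 1) + 1| ≤ (7/5)/k < ε.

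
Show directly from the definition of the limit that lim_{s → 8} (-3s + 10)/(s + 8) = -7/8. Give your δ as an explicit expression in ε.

Let ε > 0 be given. We want δ > 0 with 0 < |s − 8| < δ ⇒ |(-3s + 10)/(s + 8) + 7/8| < ε.
Combining over a common denominator, (-3s + 10)/(s + 8) + 7/8 = [(-3s + 10)·16 − (-14)·(s + 8)] / [16·(s + 8)] = -34(s − 8) / (16(s + 8)).
So |(-3s + 10)/(s + 8) + 7/8| = 34|s − 8| / (16·|s + 8|).
Require δ ≤ 8, so |s + 8| ≥ |16| − |s − 8| > 16 − 8 = 8.
Hence |(-3s + 10)/(s + 8) + 7/8| < 34|s − 8|/(16·8) = (17/64)|s − 8|, which is < ε once |s − 8| < (64/17)ε.
Take δ = min(8, (64/17)ε). Then 0 < |s − 8| < δ forces both bounds, so |(-3s + 10)/(s + 8) + 7/8| < ε.

δ = min(8, (64/17)ε)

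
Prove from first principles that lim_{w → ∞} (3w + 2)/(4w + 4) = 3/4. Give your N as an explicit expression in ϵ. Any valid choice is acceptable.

Let ϵ > 0. We seek N > 0 such that w > N implies |(3w + 2)/(4w + 4) − (3/4)| < ϵ.
(3w + 2)/(4w + 4) − (3/4) = (4(3w + 2) − 3(4w + 4)) / (4(4w + 4)) = -4/(4(4w + 4)).
For w > 0 we have 4w + 4 > 4w, so |(3w + 2)/(4w + 4) − (3/4)| = 4/(4(4w + 4)) < 4/(4·4w) = (1/4)/w.
Thus |(3w + 2)/(4w + 4) − (3/4)| < ϵ whenever w > (1/4)/ϵ.
Take N = (1/4)/ϵ. If w > N then |(3w + 2)/(4w + 4) − (3/4)| < (1/4)/w < ϵ.

N = (1/4)/ϵ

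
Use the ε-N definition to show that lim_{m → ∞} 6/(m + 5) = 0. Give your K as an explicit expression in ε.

K = 6/ε

Fix ε > 0. For m ≥ 1, |6/(m + 5) − 0| = 6/(m + 5) ≤ 6/m.
We need 6/m < ε, i.e. m > 6/ε.
Take K = 6/ε. If m > K then |6/(m + 5)| ≤ 6/m < ε.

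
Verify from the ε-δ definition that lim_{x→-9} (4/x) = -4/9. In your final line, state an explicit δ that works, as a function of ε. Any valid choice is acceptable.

Suppose ε > 0. We seek δ > 0 such that 0 < |x + 9| < δ implies |4/x + 4/9| < ε.
|4/x + 4/9| = 4·|-9 − x|/(9·|x|) = 4|x + 9|/(9|x|).
Require δ ≤ 9/2 so that |x| > 9 − 9/2 = 9/2, hence 9|x| > 81/2.
Then |4/x + 4/9| < 4|x + 9|/(81/2), which is < ε when |x + 9| < (81/8)ε.
Take δ = min(9/2, (81/8)ε). Then 0 < |x + 9| < δ gives both |x + 9| < 9/2 and |x + 9| < (81/8)ε, so |4/x + 4/9| < ε.

δ = min(9/2, (81/8)ε)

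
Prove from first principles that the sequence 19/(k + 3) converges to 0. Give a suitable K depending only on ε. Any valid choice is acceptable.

K = 19/ε

Let ε > 0 be given. For k ≥ 1, |19/(k + 3) − 0| = 19/(k + 3) ≤ 19/k.
We need 19/k < ε, i.e. k > 19/ε.
Take K = 19/ε. If k > K then |19/(k + 3)| ≤ 19/k < ε.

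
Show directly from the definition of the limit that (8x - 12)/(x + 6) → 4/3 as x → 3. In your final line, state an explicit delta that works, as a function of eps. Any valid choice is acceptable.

delta = min(9/2, (27/40)eps)

Let eps > 0. We want delta > 0 with 0 < |x − 3| < delta ⇒ |(8x - 12)/(x + 6) − (4/3)| < eps.
Combining over a common denominator, (8x - 12)/(x + 6) − (4/3) = [(8x - 12)·9 − 12·(x + 6)] / [9·(x + 6)] = 60(x − 3) / (9(x + 6)).
So |(8x - 12)/(x + 6) − (4/3)| = 60|x − 3| / (9·|x + 6|).
Require delta ≤ 9/2, so |x + 6| ≥ |9| − |x − 3| > 9 − 9/2 = 9/2.
Hence |(8x - 12)/(x + 6) − (4/3)| < 60|x − 3|/(9·(9/2)) = (40/27)|x − 3|, which is < eps once |x − 3| < (27/40)eps.
Take delta = min(9/2, (27/40)eps). Then 0 < |x − 3| < delta forces both bounds, so |(8x - 12)/(x + 6) − (4/3)| < eps.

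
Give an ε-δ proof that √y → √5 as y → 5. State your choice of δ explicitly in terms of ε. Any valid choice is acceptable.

Suppose ε > 0. We want δ > 0 such that 0 < |y − 5| < δ implies |√y − √5| < ε.
Multiplying by the conjugate, |√y − √5| = |y − 5|/(√y + √5).
Restrict δ ≤ 5 so that |y − 5| < 5 forces y > 0, and then √y + √5 > √5.
Hence |√y − √5| < |y − 5|/√5, which is < ε once |y − 5| < √5·ε.
Take δ = min(5, √5·ε). If 0 < |y − 5| < δ then y > 0 and |√y − √5| < |y − 5|/√5 < ε.

δ = min(5, √5·ε)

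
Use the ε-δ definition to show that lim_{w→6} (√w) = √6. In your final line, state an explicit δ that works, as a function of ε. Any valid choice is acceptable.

Let ε > 0 be given. We want δ > 0 such that 0 < |w − 6| < δ implies |√w − √6| < ε.
Rationalise: √w − √6 = (w − 6)/(√w + √6), so |√w − √6| = |w − 6|/(√w + √6).
Restrict δ ≤ 6 so that |w − 6| < 6 forces w > 0, and then √w + √6 > √6.
Hence |√w − √6| < |w − 6|/√6, which is < ε once |w − 6| < √6·ε.
Take δ = min(6, √6·ε). If 0 < |w − 6| < δ then w > 0 and |√w − √6| < |w − 6|/√6 < ε.

δ = min(6, √6·ε)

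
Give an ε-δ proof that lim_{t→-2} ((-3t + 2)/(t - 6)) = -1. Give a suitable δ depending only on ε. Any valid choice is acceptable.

Suppose ε > 0. We want δ > 0 with 0 < |t + 2| < δ ⇒ |(-3t + 2)/(t - 6) + 1| < ε.
Combining over a common denominator, (-3t + 2)/(t - 6) + 1 = [(-3t + 2)·(-8) − 8·(t - 6)] / [(-8)·(t - 6)] = 16(t + 2) / ((-8)(t - 6)).
So |(-3t + 2)/(t - 6) + 1| = 16|t + 2| / (8·|t − 6|).
Restrict δ ≤ 4. Then |t + 2| < 4 gives |t − 6| = |(t + 2) + (-8)| ≥ 8 − 4 = 4.
Hence |(-3t + 2)/(t - 6) + 1| < 16|t + 2|/(8·4) = (1/2)|t + 2|, which is < ε once |t + 2| < 2ε.
Take δ = min(4, 2ε). Then 0 < |t + 2| < δ forces both bounds, so |(-3t + 2)/(t - 6) + 1| < ε.

δ = min(4, 2ε)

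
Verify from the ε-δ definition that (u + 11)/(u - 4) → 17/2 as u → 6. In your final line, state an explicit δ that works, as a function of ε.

δ = min(1, (2/15)ε)

Fix ε > 0. We want δ > 0 with 0 < |u − 6| < δ ⇒ |(u + 11)/(u - 4) − (17/2)| < ε.
Combining over a common denominator, (u + 11)/(u - 4) − (17/2) = [(u + 11)·2 − 17·(u - 4)] / [2·(u - 4)] = -15(u − 6) / (2(u - 4)).
So |(u + 11)/(u - 4) − (17/2)| = 15|u − 6| / (2·|u − 4|).
Restrict δ ≤ 1. Then |u − 6| < 1 gives |u − 4| = |(u − 6) + 2| ≥ 2 − 1 = 1.
Hence |(u + 11)/(u - 4) − (17/2)| < 15|u − 6|/(2·1) = (15/2)|u − 6|, which is < ε once |u − 6| < (2/15)ε.
Take δ = min(1, (2/15)ε). Then 0 < |u − 6| < δ forces both bounds, so |(u + 11)/(u - 4) − (17/2)| < ε.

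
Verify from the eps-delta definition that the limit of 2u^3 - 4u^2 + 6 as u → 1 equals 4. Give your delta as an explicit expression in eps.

delta = min(2, eps/26)

Suppose eps > 0. We want delta > 0 such that 0 < |u − 1| < delta implies |(2u^3 - 4u^2 + 6) − 4| < eps.
(2u^3 - 4u^2 + 6) − 4 = 2u^3 - 4u^2 + 2 = (u − 1)(2u^2 - 2u - 2).
So |(2u^3 - 4u^2 + 6) − 4| = |u − 1|·|2u^2 - 2u - 2|.
Require delta ≤ 2. Then |u − 1| < 2 gives |u| < 3, and by the triangle inequality |2u^2 - 2u - 2| ≤ 2·3^2 + 2·3 + 2 = 26.
Hence |(2u^3 - 4u^2 + 6) − 4| ≤ 26|u − 1| < eps provided |u − 1| < eps/26.
Choosing delta = min(2, eps/26) ensures both conditions, hence |(2u^3 - 4u^2 + 6) − 4| < eps.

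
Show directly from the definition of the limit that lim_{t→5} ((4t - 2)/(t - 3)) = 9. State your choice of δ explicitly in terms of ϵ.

δ = min(1, (1/5)ϵ)

Fix ϵ > 0. We want δ > 0 with 0 < |t − 5| < δ ⇒ |(4t - 2)/(t - 3) − 9| < ϵ.
Combining over a common denominator, (4t - 2)/(t - 3) − 9 = [(4t - 2)·2 − 18·(t - 3)] / [2·(t - 3)] = -10(t − 5) / (2(t - 3)).
So |(4t - 2)/(t - 3) − 9| = 10|t − 5| / (2·|t − 3|).
Require δ ≤ 1, so |t − 3| ≥ |2| − |t − 5| > 2 − 1 = 1.
Hence |(4t - 2)/(t - 3) − 9| < 10|t − 5|/(2·1) = 5|t − 5|, which is < ϵ once |t − 5| < (1/5)ϵ.
Take δ = min(1, (1/5)ϵ). Then 0 < |t − 5| < δ forces both bounds, so |(4t - 2)/(t - 3) − 9| < ϵ.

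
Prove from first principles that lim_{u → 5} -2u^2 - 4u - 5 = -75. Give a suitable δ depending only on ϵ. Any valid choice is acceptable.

Let ϵ > 0. We want δ > 0 such that 0 < |u − 5| < δ implies |(-2u^2 - 4u - 5) + 75| < ϵ.
(-2u^2 - 4u - 5) + 75 = -2u^2 - 4u + 70 = (u − 5)(-2u - 14).
So |(-2u^2 - 4u - 5) + 75| = |u − 5|·|-2u - 14|.
Require δ ≤ 2. Then |u − 5| < 2 gives |u| < 7, and by the triangle inequality |-2u - 14| ≤ 2·7 + 14 = 28.
Hence |(-2u^2 - 4u - 5) + 75| ≤ 28|u − 5| < ϵ provided |u − 5| < ϵ/28.
Take δ = min(2, ϵ/28). Then 0 < |u − 5| < δ gives both |u − 5| < 2 and |u − 5| < ϵ/28, so |(-2u^2 - 4u - 5) + 75| < ϵ.

δ = min(2, ϵ/28)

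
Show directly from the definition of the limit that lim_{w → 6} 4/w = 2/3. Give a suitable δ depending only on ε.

δ = min(3, (9/2)ε)

Fix ε > 0. We seek δ > 0 such that 0 < |w − 6| < δ implies |4/w − (2/3)| < ε.
|4/w − (2/3)| = 4·|6 − w|/(6·|w|) = 4|w − 6|/(6|w|).
Require δ ≤ 3 so that |w| > 6 − 3 = 3, hence 6|w| > 18.
Then |4/w − (2/3)| < 4|w − 6|/18, which is < ε when |w − 6| < (9/2)ε.
Take δ = min(3, (9/2)ε). Then 0 < |w − 6| < δ gives both |w − 6| < 3 and |w − 6| < (9/2)ε, so |4/w − (2/3)| < ε.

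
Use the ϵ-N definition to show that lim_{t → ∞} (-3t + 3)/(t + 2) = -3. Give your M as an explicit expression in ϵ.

M = 9/ϵ

Let ϵ > 0. We seek M > 0 such that t > M implies |(-3t + 3)/(t + 2) + 3| < ϵ.
(-3t + 3)/(t + 2) + 3 = ((-3t + 3) − (-3)(t + 2)) / ((t + 2)) = 9/((t + 2)).
For t > 0 we have t + 2 > t, so |(-3t + 3)/(t + 2) + 3| = 9/((t + 2)) < 9/(t) = 9/t.
Thus |(-3t + 3)/(t + 2) + 3| < ϵ whenever t > 9/ϵ.
Take M = 9/ϵ. If t > M then |(-3t + 3)/(t + 2) + 3| < 9/t < ϵ.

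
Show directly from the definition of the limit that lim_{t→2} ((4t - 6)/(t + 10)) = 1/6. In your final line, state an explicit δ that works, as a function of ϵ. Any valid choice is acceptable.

Let ϵ > 0. We want δ > 0 with 0 < |t − 2| < δ ⇒ |(4t - 6)/(t + 10) − (1/6)| < ϵ.
Combining over a common denominator, (4t - 6)/(t + 10) − (1/6) = [(4t - 6)·12 − 2·(t + 10)] / [12·(t + 10)] = 46(t − 2) / (12(t + 10)).
So |(4t - 6)/(t + 10) − (1/6)| = 46|t − 2| / (12·|t + 10|).
Require δ ≤ 6, so |t + 10| ≥ |12| − |t − 2| > 12 − 6 = 6.
Hence |(4t - 6)/(t + 10) − (1/6)| < 46|t − 2|/(12·6) = (23/36)|t − 2|, which is < ϵ once |t − 2| < (36/23)ϵ.
Take δ = min(6, (36/23)ϵ). Then 0 < |t − 2| < δ forces both bounds, so |(4t - 6)/(t + 10) − (1/6)| < ϵ.

δ = min(6, (36/23)ϵ)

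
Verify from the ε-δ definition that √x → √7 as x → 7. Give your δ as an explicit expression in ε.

δ = min(7, √7·ε)

Fix ε > 0. We want δ > 0 such that 0 < |x − 7| < δ implies |√x − √7| < ε.
Multiplying by the conjugate, |√x − √7| = |x − 7|/(√x + √7).
Restrict δ ≤ 7 so that |x − 7| < 7 forces x > 0, and then √x + √7 > √7.
Hence |√x − √7| < |x − 7|/√7, which is < ε once |x − 7| < √7·ε.
Take δ = min(7, √7·ε). If 0 < |x − 7| < δ then x > 0 and |√x − √7| < |x − 7|/√7 < ε.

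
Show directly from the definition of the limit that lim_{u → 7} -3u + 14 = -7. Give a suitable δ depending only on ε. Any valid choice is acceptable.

δ = ε/3

Let ε > 0 be given. We need δ > 0 so that 0 < |u − 7| < δ implies |(-3u + 14) + 7| < ε.
|(-3u + 14) + 7| = |-3u + 21| = 3|u − 7|.
So 3|u − 7| < ε exactly when |u − 7| < ε/3.
Take δ = ε/3. If 0 < |u − 7| < δ then |(-3u + 14) + 7| = 3|u − 7| < 3·(ε/3) = ε.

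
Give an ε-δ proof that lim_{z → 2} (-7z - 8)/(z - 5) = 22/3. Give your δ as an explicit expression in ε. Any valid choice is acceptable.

Suppose ε > 0. We want δ > 0 with 0 < |z − 2| < δ ⇒ |(-7z - 8)/(z - 5) − (22/3)| < ε.
Combining over a common denominator, (-7z - 8)/(z - 5) − (22/3) = [(-7z - 8)·(-3) − (-22)·(z - 5)] / [(-3)·(z - 5)] = 43(z − 2) / ((-3)(z - 5)).
So |(-7z - 8)/(z - 5) − (22/3)| = 43|z − 2| / (3·|z − 5|).
Restrict δ ≤ 3/2. Then |z − 2| < 3/2 gives |z − 5| = |(z − 2) + (-3)| ≥ 3 − 3/2 = 3/2.
Hence |(-7z - 8)/(z - 5) − (22/3)| < 43|z − 2|/(3·(3/2)) = (86/9)|z − 2|, which is < ε once |z − 2| < (9/86)ε.
Take δ = min(3/2, (9/86)ε). Then 0 < |z − 2| < δ forces both bounds, so |(-7z - 8)/(z - 5) − (22/3)| < ε.

δ = min(3/2, (9/86)ε)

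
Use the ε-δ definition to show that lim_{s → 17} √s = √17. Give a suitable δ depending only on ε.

δ = min(17, √17·ε)

Let ε > 0. We want δ > 0 such that 0 < |s − 17| < δ implies |√s − √17| < ε.
Rationalise: √s − √17 = (s − 17)/(√s + √17), so |√s − √17| = |s − 17|/(√s + √17).
Restrict δ ≤ 17 so that |s − 17| < 17 forces s > 0, and then √s + √17 > √17.
Hence |√s − √17| < |s − 17|/√17, which is < ε once |s − 17| < √17·ε.
Take δ = min(17, √17·ε). If 0 < |s − 17| < δ then s > 0 and |√s − √17| < |s − 17|/√17 < ε.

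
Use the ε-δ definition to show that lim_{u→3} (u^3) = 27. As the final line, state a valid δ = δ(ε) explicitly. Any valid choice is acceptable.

Let ε > 0 be given. We seek δ > 0 with 0 < |u − 3| < δ ⇒ |u^3 − 27| < ε.
Factor: u^3 − 27 = (u − 3)(u^2 + 3u + 9), so |u^3 − 27| = |u − 3|·|u^2 + 3u + 9|.
Restrict δ ≤ 1. Then |u − 3| < 1 gives |u| < 4, so by the triangle inequality |u^2 + 3u + 9| ≤ 4^2 + 3·4 + 9 = 37.
Hence |u^3 − 27| ≤ 37|u − 3|, which is < ε once |u − 3| < ε/37.
Take δ = min(1, ε/37). If 0 < |u − 3| < δ then both bounds hold and |u^3 − 27| ≤ 37|u − 3| < 37·(ε/37) = ε.

δ = min(1, ε/37)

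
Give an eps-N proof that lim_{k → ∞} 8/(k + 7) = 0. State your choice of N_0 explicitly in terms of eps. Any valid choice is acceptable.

N_0 = 8/eps

Let eps > 0 be given. For k ≥ 1, |8/(k + 7) − 0| = 8/(k + 7) ≤ 8/k.
We need 8/k < eps, i.e. k > 8/eps.
Take N_0 = 8/eps. If k > N_0 then |8/(k + 7)| ≤ 8/k < eps.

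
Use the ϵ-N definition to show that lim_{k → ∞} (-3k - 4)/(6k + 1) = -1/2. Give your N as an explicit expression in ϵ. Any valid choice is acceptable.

N = (7/12)/ϵ

Let ϵ > 0 be given. For k ≥ 1, |(-3k - 4)/(6k + 1) + 1/2| = |-21|/(6(6k + 1)) = 21/(6(6k + 1)).
Since 6k + 1 ≥ 6k for k ≥ 1, this is ≤ 21/(6·6k) = (7/12)/k.
So |(-3k - 4)/(6k + 1) + 1/2| < ϵ whenever k > (7/12)/ϵ.
Take N = (7/12)/ϵ. If k > N then |(-3k - 4)/(6k + 1) + 1/2| ≤ (7/12)/k < ϵ.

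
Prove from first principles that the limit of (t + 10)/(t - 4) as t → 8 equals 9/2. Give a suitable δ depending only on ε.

δ = min(2, (4/7)ε)

Let ε > 0 be given. We want δ > 0 with 0 < |t − 8| < δ ⇒ |(t + 10)/(t - 4) − (9/2)| < ε.
Combining over a common denominator, (t + 10)/(t - 4) − (9/2) = [(t + 10)·4 − 18·(t - 4)] / [4·(t - 4)] = -14(t − 8) / (4(t - 4)).
So |(t + 10)/(t - 4) − (9/2)| = 14|t − 8| / (4·|t − 4|).
Require δ ≤ 2, so |t − 4| ≥ |4| − |t − 8| > 4 − 2 = 2.
Hence |(t + 10)/(t - 4) − (9/2)| < 14|t − 8|/(4·2) = (7/4)|t − 8|, which is < ε once |t − 8| < (4/7)ε.
Take δ = min(2, (4/7)ε). Then 0 < |t − 8| < δ forces both bounds, so |(t + 10)/(t - 4) − (9/2)| < ε.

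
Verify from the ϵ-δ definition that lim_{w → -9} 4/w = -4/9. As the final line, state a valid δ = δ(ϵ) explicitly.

Suppose ϵ > 0. We seek δ > 0 such that 0 < |w + 9| < δ implies |4/w + 4/9| < ϵ.
|4/w + 4/9| = 4·|-9 − w|/(9·|w|) = 4|w + 9|/(9|w|).
Require δ ≤ 9/2 so that |w| > 9 − 9/2 = 9/2, hence 9|w| > 81/2.
Then |4/w + 4/9| < 4|w + 9|/(81/2), which is < ϵ when |w + 9| < (81/8)ϵ.
Take δ = min(9/2, (81/8)ϵ). Then 0 < |w + 9| < δ gives both |w + 9| < 9/2 and |w + 9| < (81/8)ϵ, so |4/w + 4/9| < ϵ.

δ = min(9/2, (81/8)ϵ)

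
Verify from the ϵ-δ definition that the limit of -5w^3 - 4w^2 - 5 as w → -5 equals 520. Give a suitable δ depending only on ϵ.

Let ϵ > 0. We want δ > 0 such that 0 < |w + 5| < δ implies |(-5w^3 - 4w^2 - 5) − 520| < ϵ.
(-5w^3 - 4w^2 - 5) − 520 = -5w^3 - 4w^2 - 525 = (w + 5)(-5w^2 + 21w - 105).
So |(-5w^3 - 4w^2 - 5) − 520| = |w + 5|·|-5w^2 + 21w - 105|.
Require δ ≤ 2. Then |w + 5| < 2 gives |w| < 7, and by the triangle inequality |-5w^2 + 21w - 105| ≤ 5·7^2 + 21·7 + 105 = 497.
Hence |(-5w^3 - 4w^2 - 5) − 520| ≤ 497|w + 5| < ϵ provided |w + 5| < ϵ/497.
Take δ = min(2, ϵ/497). Then 0 < |w + 5| < δ gives both |w + 5| < 2 and |w + 5| < ϵ/497, so |(-5w^3 - 4w^2 - 5) − 520| < ϵ.

δ = min(2, ϵ/497)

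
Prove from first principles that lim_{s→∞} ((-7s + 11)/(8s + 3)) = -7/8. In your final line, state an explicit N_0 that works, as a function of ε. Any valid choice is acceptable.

Let ε > 0 be given. We seek N_0 > 0 such that s > N_0 implies |(-7s + 11)/(8s + 3) + 7/8| < ε.
(-7s + 11)/(8s + 3) + 7/8 = (8(-7s + 11) − (-7)(8s + 3)) / (8(8s + 3)) = 109/(8(8s + 3)).
For s > 0 we have 8s + 3 > 8s, so |(-7s + 11)/(8s + 3) + 7/8| = 109/(8(8s + 3)) < 109/(8·8s) = (109/64)/s.
Thus |(-7s + 11)/(8s + 3) + 7/8| < ε whenever s > (109/64)/ε.
Take N_0 = (109/64)/ε. If s > N_0 then |(-7s + 11)/(8s + 3) + 7/8| < (109/64)/s < ε.

N_0 = (109/64)/ε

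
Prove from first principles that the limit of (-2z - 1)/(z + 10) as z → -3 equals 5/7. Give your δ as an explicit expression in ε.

δ = min(7/2, (49/38)ε)

Let ε > 0 be given. We want δ > 0 with 0 < |z + 3| < δ ⇒ |(-2z - 1)/(z + 10) − (5/7)| < ε.
Combining over a common denominator, (-2z - 1)/(z + 10) − (5/7) = [(-2z - 1)·7 − 5·(z + 10)] / [7·(z + 10)] = -19(z + 3) / (7(z + 10)).
So |(-2z - 1)/(z + 10) − (5/7)| = 19|z + 3| / (7·|z + 10|).
Restrict δ ≤ 7/2. Then |z + 3| < 7/2 gives |z + 10| = |(z + 3) + 7| ≥ 7 − 7/2 = 7/2.
Hence |(-2z - 1)/(z + 10) − (5/7)| < 19|z + 3|/(7·(7/2)) = (38/49)|z + 3|, which is < ε once |z + 3| < (49/38)ε.
Take δ = min(7/2, (49/38)ε). Then 0 < |z + 3| < δ forces both bounds, so |(-2z - 1)/(z + 10) − (5/7)| < ε.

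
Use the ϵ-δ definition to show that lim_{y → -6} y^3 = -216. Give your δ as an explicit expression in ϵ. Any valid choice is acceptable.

Let ϵ > 0 be given. We seek δ > 0 with 0 < |y + 6| < δ ⇒ |y^3 + 216| < ϵ.
Factor: y^3 + 216 = (y + 6)(y^2 - 6y + 36), so |y^3 + 216| = |y + 6|·|y^2 - 6y + 36|.
Impose δ ≤ 2 so that |y| < 8; then |y^2 - 6y + 36| ≤ 148.
Hence |y^3 + 216| ≤ 148|y + 6|, which is < ϵ once |y + 6| < ϵ/148.
Take δ = min(2, ϵ/148). If 0 < |y + 6| < δ then both bounds hold and |y^3 + 216| ≤ 148|y + 6| < 148·(ϵ/148) = ϵ.

δ = min(2, ϵ/148)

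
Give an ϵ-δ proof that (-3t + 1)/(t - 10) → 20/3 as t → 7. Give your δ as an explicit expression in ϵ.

δ = min(3/2, (9/58)ϵ)

Let ϵ > 0. We want δ > 0 with 0 < |t − 7| < δ ⇒ |(-3t + 1)/(t - 10) − (20/3)| < ϵ.
Combining over a common denominator, (-3t + 1)/(t - 10) − (20/3) = [(-3t + 1)·(-3) − (-20)·(t - 10)] / [(-3)·(t - 10)] = 29(t − 7) / ((-3)(t - 10)).
So |(-3t + 1)/(t - 10) − (20/3)| = 29|t − 7| / (3·|t − 10|).
Require δ ≤ 3/2, so |t − 10| ≥ |-3| − |t − 7| > 3 − 3/2 = 3/2.
Hence |(-3t + 1)/(t - 10) − (20/3)| < 29|t − 7|/(3·(3/2)) = (58/9)|t − 7|, which is < ϵ once |t − 7| < (9/58)ϵ.
Take δ = min(3/2, (9/58)ϵ). Then 0 < |t − 7| < δ forces both bounds, so |(-3t + 1)/(t - 10) − (20/3)| < ϵ.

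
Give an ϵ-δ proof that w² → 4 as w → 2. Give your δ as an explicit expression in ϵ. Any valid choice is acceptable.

Suppose ϵ > 0. We seek δ > 0 with 0 < |w − 2| < δ ⇒ |w² − 4| < ϵ.
Factor: w² − 4 = (w − 2)(w + 2), so |w² − 4| = |w − 2|·|w + 2|.
Restrict δ ≤ 1. Then |w − 2| < 1 gives |w| < 3, so by the triangle inequality |w + 2| ≤ 3 + 2 = 5.
Hence |w² − 4| ≤ 5|w − 2|, which is < ϵ once |w − 2| < ϵ/5.
Take δ = min(1, ϵ/5). If 0 < |w − 2| < δ then both bounds hold and |w² − 4| ≤ 5|w − 2| < 5·(ϵ/5) = ϵ.

δ = min(1, ϵ/5)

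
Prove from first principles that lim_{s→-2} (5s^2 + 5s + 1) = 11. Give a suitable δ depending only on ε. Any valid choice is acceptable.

δ = min(2, ε/25)

Fix ε > 0. We want δ > 0 such that 0 < |s + 2| < δ implies |(5s^2 + 5s + 1) − 11| < ε.
(5s^2 + 5s + 1) − 11 = 5s^2 + 5s - 10 = (s + 2)(5s - 5).
So |(5s^2 + 5s + 1) − 11| = |s + 2|·|5s - 5|.
Require δ ≤ 2. Then |s + 2| < 2 gives |s| < 4, and by the triangle inequality |5s - 5| ≤ 5·4 + 5 = 25.
Hence |(5s^2 + 5s + 1) − 11| ≤ 25|s + 2| < ε provided |s + 2| < ε/25.
Take δ = min(2, ε/25). Then 0 < |s + 2| < δ gives both |s + 2| < 2 and |s + 2| < ε/25, so |(5s^2 + 5s + 1) − 11| < ε.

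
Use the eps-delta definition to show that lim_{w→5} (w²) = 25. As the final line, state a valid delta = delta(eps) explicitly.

Fix eps > 0. We seek delta > 0 with 0 < |w − 5| < delta ⇒ |w² − 25| < eps.
Factor: w² − 25 = (w − 5)(w + 5), so |w² − 25| = |w − 5|·|w + 5|.
Restrict delta ≤ 2. Then |w − 5| < 2 gives |w| < 7, so by the triangle inequality |w + 5| ≤ 7 + 5 = 12.
Hence |w² − 25| ≤ 12|w − 5|, which is < eps once |w − 5| < eps/12.
Take delta = min(2, eps/12). If 0 < |w − 5| < delta then both bounds hold and |w² − 25| ≤ 12|w − 5| < 12·(eps/12) = eps.

delta = min(2, eps/12)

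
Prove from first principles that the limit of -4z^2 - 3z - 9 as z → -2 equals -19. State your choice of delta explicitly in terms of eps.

Suppose eps > 0. We want delta > 0 such that 0 < |z + 2| < delta implies |(-4z^2 - 3z - 9) + 19| < eps.
(-4z^2 - 3z - 9) + 19 = -4z^2 - 3z + 10 = (z + 2)(-4z + 5).
So |(-4z^2 - 3z - 9) + 19| = |z + 2|·|-4z + 5|.
Require delta ≤ 1. Then |z + 2| < 1 gives |z| < 3, and by the triangle inequality |-4z + 5| ≤ 4·3 + 5 = 17.
Hence |(-4z^2 - 3z - 9) + 19| ≤ 17|z + 2| < eps provided |z + 2| < eps/17.
Choosing delta = min(1, eps/17) ensures both conditions, hence |(-4z^2 - 3z - 9) + 19| < eps.

delta = min(1, eps/17)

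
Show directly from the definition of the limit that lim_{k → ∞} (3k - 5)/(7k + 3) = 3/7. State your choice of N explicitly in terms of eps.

Let eps > 0. For k ≥ 1, |(3k - 5)/(7k + 3) − (3/7)| = |-44|/(7(7k + 3)) = 44/(7(7k + 3)).
Since 7k + 3 ≥ 7k for k ≥ 1, this is ≤ 44/(7·7k) = (44/49)/k.
So |(3k - 5)/(7k + 3) − (3/7)| < eps whenever k > (44/49)/eps.
Take N = (44/49)/eps. If k > N then |(3k - 5)/(7k + 3) − (3/7)| ≤ (44/49)/k < eps.

N = (44/49)/eps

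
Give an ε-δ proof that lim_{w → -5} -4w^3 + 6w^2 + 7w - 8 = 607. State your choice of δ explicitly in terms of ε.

δ = min(1, ε/423)

Suppose ε > 0. We want δ > 0 such that 0 < |w + 5| < δ implies |(-4w^3 + 6w^2 + 7w - 8) − 607| < ε.
(-4w^3 + 6w^2 + 7w - 8) − 607 = -4w^3 + 6w^2 + 7w - 615 = (w + 5)(-4w^2 + 26w - 123).
So |(-4w^3 + 6w^2 + 7w - 8) − 607| = |w + 5|·|-4w^2 + 26w - 123|.
Require δ ≤ 1. Then |w + 5| < 1 gives |w| < 6, and by the triangle inequality |-4w^2 + 26w - 123| ≤ 4·6^2 + 26·6 + 123 = 423.
Hence |(-4w^3 + 6w^2 + 7w - 8) − 607| ≤ 423|w + 5| < ε provided |w + 5| < ε/423.
Take δ = min(1, ε/423). Then 0 < |w + 5| < δ gives both |w + 5| < 1 and |w + 5| < ε/423, so |(-4w^3 + 6w^2 + 7w - 8) − 607| < ε.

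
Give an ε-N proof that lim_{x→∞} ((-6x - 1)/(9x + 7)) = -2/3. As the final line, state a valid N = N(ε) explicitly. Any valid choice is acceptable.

Let ε > 0 be given. We seek N > 0 such that x > N implies |(-6x - 1)/(9x + 7) + 2/3| < ε.
(-6x - 1)/(9x + 7) + 2/3 = (9(-6x - 1) − (-6)(9x + 7)) / (9(9x + 7)) = 33/(9(9x + 7)).
For x > 0 we have 9x + 7 > 9x, so |(-6x - 1)/(9x + 7) + 2/3| = 33/(9(9x + 7)) < 33/(9·9x) = (11/27)/x.
Thus |(-6x - 1)/(9x + 7) + 2/3| < ε whenever x > (11/27)/ε.
Take N = (11/27)/ε. If x > N then |(-6x - 1)/(9x + 7) + 2/3| < (11/27)/x < ε.

N = (11/27)/ε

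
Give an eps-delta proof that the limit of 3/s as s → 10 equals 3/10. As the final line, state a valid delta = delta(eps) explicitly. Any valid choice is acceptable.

delta = min(5, (50/3)eps)

Let eps > 0 be given. We seek delta > 0 such that 0 < |s − 10| < delta implies |3/s − (3/10)| < eps.
|3/s − (3/10)| = 3·|10 − s|/(10·|s|) = 3|s − 10|/(10|s|).
Restrict delta ≤ 5. Then |s − 10| < 5 gives |s| > 5, so 10|s| > 50.
Then |3/s − (3/10)| < 3|s − 10|/50, which is < eps when |s − 10| < (50/3)eps.
Take delta = min(5, (50/3)eps). Then 0 < |s − 10| < delta gives both |s − 10| < 5 and |s − 10| < (50/3)eps, so |3/s − (3/10)| < eps.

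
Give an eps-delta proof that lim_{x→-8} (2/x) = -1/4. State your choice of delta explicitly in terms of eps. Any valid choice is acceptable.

Suppose eps > 0. We seek delta > 0 such that 0 < |x + 8| < delta implies |2/x + 1/4| < eps.
|2/x + 1/4| = 2·|-8 − x|/(8·|x|) = 2|x + 8|/(8|x|).
Restrict delta ≤ 4. Then |x + 8| < 4 gives |x| > 4, so 8|x| > 32.
Then |2/x + 1/4| < 2|x + 8|/32, which is < eps when |x + 8| < 16eps.
Take delta = min(4, 16eps). Then 0 < |x + 8| < delta gives both |x + 8| < 4 and |x + 8| < 16eps, so |2/x + 1/4| < eps.

delta = min(4, 16eps)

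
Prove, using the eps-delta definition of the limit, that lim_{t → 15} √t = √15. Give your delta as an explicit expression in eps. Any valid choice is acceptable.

delta = min(15, √15·eps)

Let eps > 0 be given. We want delta > 0 such that 0 < |t − 15| < delta implies |√t − √15| < eps.
Multiplying by the conjugate, |√t − √15| = |t − 15|/(√t + √15).
Restrict delta ≤ 15 so that |t − 15| < 15 forces t > 0, and then √t + √15 > √15.
Hence |√t − √15| < |t − 15|/√15, which is < eps once |t − 15| < √15·eps.
Take delta = min(15, √15·eps). If 0 < |t − 15| < delta then t > 0 and |√t − √15| < |t − 15|/√15 < eps.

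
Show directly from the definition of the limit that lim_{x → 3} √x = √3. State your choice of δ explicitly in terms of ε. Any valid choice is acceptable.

Fix ε > 0. We want δ > 0 such that 0 < |x − 3| < δ implies |√x − √3| < ε.
Multiplying by the conjugate, |√x − √3| = |x − 3|/(√x + √3).
Restrict δ ≤ 3 so that |x − 3| < 3 forces x > 0, and then √x + √3 > √3.
Hence |√x − √3| < |x − 3|/√3, which is < ε once |x − 3| < √3·ε.
Take δ = min(3, √3·ε). If 0 < |x − 3| < δ then x > 0 and |√x − √3| < |x − 3|/√3 < ε.

δ = min(3, √3·ε)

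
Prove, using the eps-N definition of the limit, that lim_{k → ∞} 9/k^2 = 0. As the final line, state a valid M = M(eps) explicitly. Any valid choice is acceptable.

Let eps > 0. For k ≥ 1, |9/k^2 − 0| = 9/k^2.
9/k^2 < eps ⇔ k^2 > 9/eps ⇔ k > (9/eps)^{1/2}.
Take M = (9/eps)^{1/2}. Then k > M implies 9/k^2 < eps.

M = (9/eps)^{1/2}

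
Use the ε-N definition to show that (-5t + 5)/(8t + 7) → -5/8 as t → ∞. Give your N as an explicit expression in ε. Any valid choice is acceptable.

N = (75/64)/ε

Let ε > 0. We seek N > 0 such that t > N implies |(-5t + 5)/(8t + 7) + 5/8| < ε.
(-5t + 5)/(8t + 7) + 5/8 = (8(-5t + 5) − (-5)(8t + 7)) / (8(8t + 7)) = 75/(8(8t + 7)).
For t > 0 we have 8t + 7 > 8t, so |(-5t + 5)/(8t + 7) + 5/8| = 75/(8(8t + 7)) < 75/(8·8t) = (75/64)/t.
Thus |(-5t + 5)/(8t + 7) + 5/8| < ε whenever t > (75/64)/ε.
Take N = (75/64)/ε. If t > N then |(-5t + 5)/(8t + 7) + 5/8| < (75/64)/t < ε.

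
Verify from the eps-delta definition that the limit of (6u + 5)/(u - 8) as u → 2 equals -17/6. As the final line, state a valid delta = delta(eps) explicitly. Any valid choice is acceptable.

delta = min(3, (18/53)eps)

Let eps > 0 be given. We want delta > 0 with 0 < |u − 2| < delta ⇒ |(6u + 5)/(u - 8) + 17/6| < eps.
Combining over a common denominator, (6u + 5)/(u - 8) + 17/6 = [(6u + 5)·(-6) − 17·(u - 8)] / [(-6)·(u - 8)] = -53(u − 2) / ((-6)(u - 8)).
So |(6u + 5)/(u - 8) + 17/6| = 53|u − 2| / (6·|u − 8|).
Require delta ≤ 3, so |u − 8| ≥ |-6| − |u − 2| > 6 − 3 = 3.
Hence |(6u + 5)/(u - 8) + 17/6| < 53|u − 2|/(6·3) = (53/18)|u − 2|, which is < eps once |u − 2| < (18/53)eps.
Take delta = min(3, (18/53)eps). Then 0 < |u − 2| < delta forces both bounds, so |(6u + 5)/(u - 8) + 17/6| < eps.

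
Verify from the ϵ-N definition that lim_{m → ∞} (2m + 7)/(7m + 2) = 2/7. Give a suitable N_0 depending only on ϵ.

Fix ϵ > 0. For m ≥ 1, |(2m + 7)/(7m + 2) − (2/7)| = |45|/(7(7m + 2)) = 45/(7(7m + 2)).
Since 7m + 2 ≥ 7m for m ≥ 1, this is ≤ 45/(7·7m) = (45/49)/m.
So |(2m + 7)/(7m + 2) − (2/7)| < ϵ whenever m > (45/49)/ϵ.
Take N_0 = (45/49)/ϵ. If m > N_0 then |(2m + 7)/(7m + 2) − (2/7)| ≤ (45/49)/m < ϵ.

N_0 = (45/49)/ϵ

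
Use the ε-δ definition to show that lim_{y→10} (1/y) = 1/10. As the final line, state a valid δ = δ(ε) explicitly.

δ = min(5, 50ε)

Let ε > 0. We seek δ > 0 such that 0 < |y − 10| < δ implies |1/y − (1/10)| < ε.
|1/y − (1/10)| = |10 − y|/(10·|y|) = |y − 10|/(10|y|).
Restrict δ ≤ 5. Then |y − 10| < 5 gives |y| > 5, so 10|y| > 50.
Then |1/y − (1/10)| < |y − 10|/50, which is < ε when |y − 10| < 50ε.
Take δ = min(5, 50ε). Then 0 < |y − 10| < δ gives both |y − 10| < 5 and |y − 10| < 50ε, so |1/y − (1/10)| < ε.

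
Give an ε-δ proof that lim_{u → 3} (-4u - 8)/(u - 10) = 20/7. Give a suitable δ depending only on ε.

δ = min(7/2, (49/96)ε)

Let ε > 0. We want δ > 0 with 0 < |u − 3| < δ ⇒ |(-4u - 8)/(u - 10) − (20/7)| < ε.
Combining over a common denominator, (-4u - 8)/(u - 10) − (20/7) = [(-4u - 8)·(-7) − (-20)·(u - 10)] / [(-7)·(u - 10)] = 48(u − 3) / ((-7)(u - 10)).
So |(-4u - 8)/(u - 10) − (20/7)| = 48|u − 3| / (7·|u − 10|).
Require δ ≤ 7/2, so |u − 10| ≥ |-7| − |u − 3| > 7 − 7/2 = 7/2.
Hence |(-4u - 8)/(u - 10) − (20/7)| < 48|u − 3|/(7·(7/2)) = (96/49)|u − 3|, which is < ε once |u − 3| < (49/96)ε.
Take δ = min(7/2, (49/96)ε). Then 0 < |u − 3| < δ forces both bounds, so |(-4u - 8)/(u - 10) − (20/7)| < ε.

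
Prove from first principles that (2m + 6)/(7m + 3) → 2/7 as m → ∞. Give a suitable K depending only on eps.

K = (36/49)/eps

Let eps > 0. For m ≥ 1, |(2m + 6)/(7m + 3) − (2/7)| = |36|/(7(7m + 3)) = 36/(7(7m + 3)).
Since 7m + 3 ≥ 7m for m ≥ 1, this is ≤ 36/(7·7m) = (36/49)/m.
So |(2m + 6)/(7m + 3) − (2/7)| < eps whenever m > (36/49)/eps.
Take K = (36/49)/eps. If m > K then |(2m + 6)/(7m + 3) − (2/7)| ≤ (36/49)/m < eps.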